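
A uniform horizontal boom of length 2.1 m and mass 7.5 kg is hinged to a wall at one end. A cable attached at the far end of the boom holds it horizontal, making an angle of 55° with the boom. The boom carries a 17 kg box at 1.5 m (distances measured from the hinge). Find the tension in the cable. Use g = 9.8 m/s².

T ≈ 190 N

Sum moments about the hinge (the unknown hinge reaction has zero arm there).
Beam weight: 7.5 × 9.8 = 73.5 N down at 1.05 m → arm 1.05 m, τ = 73.5 × 1.05 = 77.17 N·m clockwise.
Box: 17 × 9.8 = 166.6 N down at 1.5 m → arm 1.5 m, τ = 166.6 × 1.5 = 249.9 N·m clockwise.
Total clockwise load moment = 327.1 N·m.
The cable tension T acts at 2.1 m; only its component perpendicular to the boom, T sinθ, produces torque. sin 55° = 0.8192.
For rotational equilibrium, T × 2.1 × 0.8192 = 327.1, so T = 327.1 / 1.72 = 190 N.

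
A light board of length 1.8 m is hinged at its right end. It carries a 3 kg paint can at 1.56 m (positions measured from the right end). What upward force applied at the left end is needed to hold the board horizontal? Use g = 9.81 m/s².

F ≈ 25.5 N

Take moments about the right end.
Paint can: 3 × 9.81 = 29.43 N down at 1.56 m → arm 1.56 m, τ = 29.43 × 1.56 = 45.91 N·m counterclockwise.
Net moment of the loads = 45.91 N·m counterclockwise.
The upward force F acts at the left end, arm 1.8 m, giving F × 1.8 clockwise.
Στ = 0 ⇒ F × 1.8 = 45.91 ⇒ F = 45.91 / 1.8 = 25.5 N.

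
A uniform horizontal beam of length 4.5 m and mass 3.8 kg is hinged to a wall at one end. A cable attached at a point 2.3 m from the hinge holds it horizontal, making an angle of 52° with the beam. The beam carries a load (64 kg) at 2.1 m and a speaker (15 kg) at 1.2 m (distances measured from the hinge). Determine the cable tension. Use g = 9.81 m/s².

Taking torques about the hinge:
Beam weight: 3.8 × 9.81 = 37.28 N down at 2.25 m → arm 2.25 m, τ = 37.28 × 2.25 = 83.88 N·m clockwise.
Load: 64 × 9.81 = 627.8 N down at 2.1 m → arm 2.1 m, τ = 627.8 × 2.1 = 1318 N·m clockwise.
Speaker: 15 × 9.81 = 147.2 N down at 1.2 m → arm 1.2 m, τ = 147.2 × 1.2 = 176.6 N·m clockwise.
Total clockwise load moment = 1578 N·m.
The cable tension T acts at 2.3 m; only its component perpendicular to the beam, T sinθ, produces torque. sin 52° = 0.788.
For rotational equilibrium, T × 2.3 × 0.788 = 1578, so T = 1578 / 1.812 = 871 N.

T ≈ 871 N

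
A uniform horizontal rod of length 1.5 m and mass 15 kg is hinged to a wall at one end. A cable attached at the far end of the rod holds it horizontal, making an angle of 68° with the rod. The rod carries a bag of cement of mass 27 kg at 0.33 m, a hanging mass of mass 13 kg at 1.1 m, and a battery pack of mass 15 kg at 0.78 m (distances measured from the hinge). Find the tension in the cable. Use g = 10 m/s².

Taking torques about the hinge:
Beam weight: 15 × 10 = 150 N down at 0.75 m → arm 0.75 m, τ = 150 × 0.75 = 112.5 N·m clockwise.
Bag of cement: 27 × 10 = 270 N down at 0.33 m → arm 0.33 m, τ = 270 × 0.33 = 89.1 N·m clockwise.
Hanging mass: 13 × 10 = 130 N down at 1.1 m → arm 1.1 m, τ = 130 × 1.1 = 143 N·m clockwise.
Battery pack: 15 × 10 = 150 N down at 0.78 m → arm 0.78 m, τ = 150 × 0.78 = 117 N·m clockwise.
Total clockwise load moment = 461.6 N·m.
The cable tension T acts at 1.5 m; only its component perpendicular to the rod, T sinθ, produces torque. sin 68° = 0.9272.
Στ = 0 ⇒ T × 1.5 × 0.9272 = 461.6 ⇒ T = 461.6 / 1.391 = 332 N.

T ≈ 332 N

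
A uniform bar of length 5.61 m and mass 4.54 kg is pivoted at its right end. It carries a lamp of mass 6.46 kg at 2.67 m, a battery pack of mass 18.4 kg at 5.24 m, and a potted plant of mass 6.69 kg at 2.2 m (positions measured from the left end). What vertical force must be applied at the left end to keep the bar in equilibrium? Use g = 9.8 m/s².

About the right end:
Beam weight: 4.54 × 9.8 = 44.49 N down at 2.805 m → arm 2.805 m, τ = 44.49 × 2.805 = 124.8 N·m counterclockwise.
Lamp: 6.46 × 9.8 = 63.31 N down at 2.67 m → arm 2.94 m, τ = 63.31 × 2.94 = 186.1 N·m counterclockwise.
Battery pack: 18.4 × 9.8 = 180.3 N down at 5.24 m → arm 0.37 m, τ = 180.3 × 0.37 = 66.71 N·m counterclockwise.
Potted plant: 6.69 × 9.8 = 65.56 N down at 2.2 m → arm 3.41 m, τ = 65.56 × 3.41 = 223.6 N·m counterclockwise.
Net moment of the loads = 601.2 N·m counterclockwise.
The upward force F acts at the left end, arm 5.61 m, giving F × 5.61 clockwise.
Στ = 0 ⇒ F × 5.61 = 601.2 ⇒ F = 601.2 / 5.61 = 107 N.

F ≈ 107 N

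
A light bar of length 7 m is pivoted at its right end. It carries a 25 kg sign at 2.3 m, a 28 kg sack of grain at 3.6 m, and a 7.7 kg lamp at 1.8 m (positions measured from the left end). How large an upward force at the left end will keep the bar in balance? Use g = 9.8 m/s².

F ≈ 354 N

Sum moments about the right end (the unknown pivot reaction has zero arm there).
Sign: 25 × 9.8 = 245 N down at 2.3 m → arm 4.7 m, τ = 245 × 4.7 = 1152 N·m counterclockwise.
Sack of grain: 28 × 9.8 = 274.4 N down at 3.6 m → arm 3.4 m, τ = 274.4 × 3.4 = 933 N·m counterclockwise.
Lamp: 7.7 × 9.8 = 75.46 N down at 1.8 m → arm 5.2 m, τ = 75.46 × 5.2 = 392.4 N·m counterclockwise.
Net moment of the loads = 2477 N·m counterclockwise.
The upward force F acts at the left end, arm 7 m, giving F × 7 clockwise.
Setting net torque to zero: F × 7 = 2477 → F = 2477 / 7 = 354 N.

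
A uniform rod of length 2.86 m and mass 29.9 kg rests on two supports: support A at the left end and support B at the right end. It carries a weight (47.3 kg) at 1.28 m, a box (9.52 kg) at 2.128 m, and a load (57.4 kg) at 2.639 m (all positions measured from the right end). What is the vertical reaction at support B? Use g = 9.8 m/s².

R_B ≈ 470 N

Taking torques about support A:
Beam weight: 29.9 × 9.8 = 293 N down at 1.43 m → arm 1.43 m, τ = 293 × 1.43 = 419 N·m clockwise.
Weight: 47.3 × 9.8 = 463.5 N down at 1.28 m → arm 1.58 m, τ = 463.5 × 1.58 = 732.3 N·m clockwise.
Box: 9.52 × 9.8 = 93.3 N down at 2.128 m → arm 0.732 m, τ = 93.3 × 0.732 = 68.3 N·m clockwise.
Load: 57.4 × 9.8 = 562.5 N down at 2.639 m → arm 0.221 m, τ = 562.5 × 0.221 = 124.3 N·m clockwise.
Net load moment about support A = 1344 N·m clockwise.
Reaction R at support B is upward at 0 m, arm 2.86 m → moment R × 2.86 counterclockwise.
For rotational equilibrium, R × 2.86 = 1344, so R = 470 N.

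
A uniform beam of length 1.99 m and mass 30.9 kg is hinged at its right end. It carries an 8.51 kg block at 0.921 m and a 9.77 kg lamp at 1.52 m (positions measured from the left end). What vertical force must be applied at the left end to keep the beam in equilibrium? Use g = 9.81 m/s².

F ≈ 219 N

Sum moments about the right end (the unknown pivot reaction has zero arm there).
Beam weight: 30.9 × 9.81 = 303.1 N down at 0.995 m → arm 0.995 m, τ = 303.1 × 0.995 = 301.6 N·m counterclockwise.
Block: 8.51 × 9.81 = 83.48 N down at 0.921 m → arm 1.069 m, τ = 83.48 × 1.069 = 89.24 N·m counterclockwise.
Lamp: 9.77 × 9.81 = 95.84 N down at 1.52 m → arm 0.47 m, τ = 95.84 × 0.47 = 45.04 N·m counterclockwise.
Net moment of the loads = 435.9 N·m counterclockwise.
The upward force F acts at the left end, arm 1.99 m, giving F × 1.99 clockwise.
Balancing moments: F × 1.99 = 435.9, giving F = 435.9 / 1.99 = 219 N.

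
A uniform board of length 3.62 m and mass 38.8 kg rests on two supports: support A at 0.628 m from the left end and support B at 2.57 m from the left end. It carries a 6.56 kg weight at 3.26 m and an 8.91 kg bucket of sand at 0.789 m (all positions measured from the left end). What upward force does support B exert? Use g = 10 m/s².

R_B ≈ 332 N

Sum moments about support A (its reaction then has zero moment arm).
Beam weight: 38.8 × 10 = 388 N down at 1.81 m → arm 1.182 m, τ = 388 × 1.182 = 458.6 N·m clockwise.
Weight: 6.56 × 10 = 65.6 N down at 3.26 m → arm 2.632 m, τ = 65.6 × 2.632 = 172.7 N·m clockwise.
Bucket of sand: 8.91 × 10 = 89.1 N down at 0.789 m → arm 0.161 m, τ = 89.1 × 0.161 = 14.35 N·m clockwise.
Net load moment about support A = 645.6 N·m clockwise.
Reaction R at support B is upward at 2.57 m, arm 1.942 m → moment R × 1.942 counterclockwise.
Στ = 0 ⇒ R × 1.942 = 645.6 ⇒ R = 332 N.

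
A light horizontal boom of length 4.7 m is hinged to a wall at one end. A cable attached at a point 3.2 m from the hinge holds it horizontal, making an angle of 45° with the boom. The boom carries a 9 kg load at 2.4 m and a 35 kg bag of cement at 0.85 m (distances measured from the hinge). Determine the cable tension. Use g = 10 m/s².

About the hinge:
Load: 9 × 10 = 90 N down at 2.4 m → arm 2.4 m, τ = 90 × 2.4 = 216 N·m clockwise.
Bag of cement: 35 × 10 = 350 N down at 0.85 m → arm 0.85 m, τ = 350 × 0.85 = 297.5 N·m clockwise.
Total clockwise load moment = 513.5 N·m.
The cable tension T acts at 3.2 m; only its component perpendicular to the boom, T sinθ, produces torque. sin 45° = 0.7071.
Balancing moments: T × 3.2 × 0.7071 = 513.5, giving T = 513.5 / 2.263 = 227 N.

T ≈ 227 N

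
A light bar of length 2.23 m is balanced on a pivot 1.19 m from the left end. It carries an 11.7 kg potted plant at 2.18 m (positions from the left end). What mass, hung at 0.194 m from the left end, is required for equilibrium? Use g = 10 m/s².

m ≈ 11.6 kg

Choose the pivot (at 1.19 m from the left end) as the axis so the support reaction has zero arm there.
Potted plant: 11.7 × 10 = 117 N down at 2.18 m → arm 0.99 m, τ = 117 × 0.99 = 115.8 N·m clockwise.
Net moment of known loads = 115.8 N·m clockwise.
An unknown mass m at 0.194 m has arm 0.996 m; its moment is m·g·0.996 counterclockwise.
Στ = 0 ⇒ m × 10 × 0.996 = 115.8 ⇒ m = 115.8 / (10 × 0.996) = 11.6 kg.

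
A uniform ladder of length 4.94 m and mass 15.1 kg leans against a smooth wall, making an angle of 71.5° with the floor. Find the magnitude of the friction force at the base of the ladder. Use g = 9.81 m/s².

Choose the foot of the ladder as the axis so the floor normal and friction both act there and drop out.
Ladder weight 15.1×9.81 = 148.1 N acts at 2.47 m along the ladder; its horizontal arm is 2.47·cos71.5° = 0.7837 m → τ = 116.1 N·m clockwise.
Wall normal N acts horizontally at the top; its moment arm is the height L sinθ = 4.94·sin71.5° = 4.685 m, counterclockwise.
For rotational equilibrium, N × 4.685 = 116.1, so N = 24.8 N.
ΣFx = 0: friction at the foot balances the wall's push, so f = N_wall = 24.8 N.

f ≈ 24.8 N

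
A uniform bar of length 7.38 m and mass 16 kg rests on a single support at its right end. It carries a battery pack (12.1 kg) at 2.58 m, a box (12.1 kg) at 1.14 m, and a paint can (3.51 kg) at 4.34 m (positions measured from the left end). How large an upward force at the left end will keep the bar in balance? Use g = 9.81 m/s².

About the right end:
Beam weight: 16 × 9.81 = 157 N down at 3.69 m → arm 3.69 m, τ = 157 × 3.69 = 579.3 N·m counterclockwise.
Battery pack: 12.1 × 9.81 = 118.7 N down at 2.58 m → arm 4.8 m, τ = 118.7 × 4.8 = 569.8 N·m counterclockwise.
Box: 12.1 × 9.81 = 118.7 N down at 1.14 m → arm 6.24 m, τ = 118.7 × 6.24 = 740.7 N·m counterclockwise.
Paint can: 3.51 × 9.81 = 34.43 N down at 4.34 m → arm 3.04 m, τ = 34.43 × 3.04 = 104.7 N·m counterclockwise.
Net moment of the loads = 1994 N·m counterclockwise.
The upward force F acts at the left end, arm 7.38 m, giving F × 7.38 clockwise.
Setting net torque to zero: F × 7.38 = 1994 → F = 1994 / 7.38 = 270 N.

F ≈ 270 N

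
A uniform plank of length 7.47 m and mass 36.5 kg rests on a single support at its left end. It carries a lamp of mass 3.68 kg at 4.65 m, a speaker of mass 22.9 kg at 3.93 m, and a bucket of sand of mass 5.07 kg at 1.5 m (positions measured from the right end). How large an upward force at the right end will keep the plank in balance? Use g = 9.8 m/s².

Take moments about the left end.
Beam weight: 36.5 × 9.8 = 357.7 N down at 3.735 m → arm 3.735 m, τ = 357.7 × 3.735 = 1336 N·m clockwise.
Lamp: 3.68 × 9.8 = 36.06 N down at 4.65 m → arm 2.82 m, τ = 36.06 × 2.82 = 101.7 N·m clockwise.
Speaker: 22.9 × 9.8 = 224.4 N down at 3.93 m → arm 3.54 m, τ = 224.4 × 3.54 = 794.4 N·m clockwise.
Bucket of sand: 5.07 × 9.8 = 49.69 N down at 1.5 m → arm 5.97 m, τ = 49.69 × 5.97 = 296.6 N·m clockwise.
Net moment of the loads = 2529 N·m clockwise.
The upward force F acts at the right end, arm 7.47 m, giving F × 7.47 counterclockwise.
Setting net torque to zero: F × 7.47 = 2529 → F = 2529 / 7.47 = 339 N.

F ≈ 339 N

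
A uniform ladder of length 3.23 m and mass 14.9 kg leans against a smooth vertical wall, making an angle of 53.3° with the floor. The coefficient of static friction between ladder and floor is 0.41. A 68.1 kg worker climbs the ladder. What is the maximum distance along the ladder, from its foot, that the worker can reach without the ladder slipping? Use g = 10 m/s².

About the foot of the ladder:
Ladder weight 14.9×10 = 149 N acts at 1.615 m along the ladder; its horizontal arm is 1.615·cos53.3° = 0.9652 m → τ = 143.8 N·m clockwise.
Worker weight 68.1×10 = 681 N at distance d → arm d·cos53.3° → τ = 681·d·0.5976 clockwise.
Wall normal N at the top has arm L sinθ = 2.59 m counterclockwise, so Στ = 0 gives N·2.59 = 143.8 + 407·d.
ΣFy = 0 ⇒ N_floor = 830 N, so the maximum friction is μ_s·N_floor = 0.41×830 = 340.3 N. ΣFx = 0 ⇒ N_wall = f, so at the slipping point N = 340.3 N.
Substituting: 340.3×2.59 = 143.8 + 407·d ⇒ d = (881.4 − 143.8) / 407 = 1.81 m.

d ≈ 1.81 m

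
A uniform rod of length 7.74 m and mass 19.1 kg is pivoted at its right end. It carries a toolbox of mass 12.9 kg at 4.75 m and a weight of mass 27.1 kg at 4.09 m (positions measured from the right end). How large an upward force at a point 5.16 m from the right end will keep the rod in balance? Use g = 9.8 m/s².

F ≈ 467 N

Taking torques about the right end:
Beam weight: 19.1 × 9.8 = 187.2 N down at 3.87 m → arm 3.87 m, τ = 187.2 × 3.87 = 724.5 N·m counterclockwise.
Toolbox: 12.9 × 9.8 = 126.4 N down at 4.75 m → arm 4.75 m, τ = 126.4 × 4.75 = 600.4 N·m counterclockwise.
Weight: 27.1 × 9.8 = 265.6 N down at 4.09 m → arm 4.09 m, τ = 265.6 × 4.09 = 1086 N·m counterclockwise.
Net moment of the loads = 2411 N·m counterclockwise.
The upward force F acts at a point 5.16 m from the right end, arm 5.16 m, giving F × 5.16 clockwise.
For rotational equilibrium, F × 5.16 = 2411, so F = 2411 / 5.16 = 467 N.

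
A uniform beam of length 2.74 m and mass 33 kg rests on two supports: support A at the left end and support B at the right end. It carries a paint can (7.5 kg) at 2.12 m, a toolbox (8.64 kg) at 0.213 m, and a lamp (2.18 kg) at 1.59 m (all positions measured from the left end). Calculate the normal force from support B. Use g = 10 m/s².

R_B ≈ 242 N

Sum moments about support A (its reaction then has zero moment arm).
Beam weight: 33 × 10 = 330 N down at 1.37 m → arm 1.37 m, τ = 330 × 1.37 = 452.1 N·m clockwise.
Paint can: 7.5 × 10 = 75 N down at 2.12 m → arm 2.12 m, τ = 75 × 2.12 = 159 N·m clockwise.
Toolbox: 8.64 × 10 = 86.4 N down at 0.213 m → arm 0.213 m, τ = 86.4 × 0.213 = 18.4 N·m clockwise.
Lamp: 2.18 × 10 = 21.8 N down at 1.59 m → arm 1.59 m, τ = 21.8 × 1.59 = 34.66 N·m clockwise.
Net load moment about support A = 664.2 N·m clockwise.
Reaction R at support B is upward at 2.74 m, arm 2.74 m → moment R × 2.74 counterclockwise.
Balancing moments: R × 2.74 = 664.2, giving R = 242 N.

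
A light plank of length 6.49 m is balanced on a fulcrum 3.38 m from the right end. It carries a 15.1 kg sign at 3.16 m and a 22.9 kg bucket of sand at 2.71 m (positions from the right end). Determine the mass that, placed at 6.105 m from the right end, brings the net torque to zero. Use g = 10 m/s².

Take moments about the fulcrum (at 3.38 m from the right end).
Sign: 15.1 × 10 = 151 N down at 3.16 m → arm 0.22 m, τ = 151 × 0.22 = 33.22 N·m clockwise.
Bucket of sand: 22.9 × 10 = 229 N down at 2.71 m → arm 0.67 m, τ = 229 × 0.67 = 153.4 N·m clockwise.
Net moment of known loads = 186.6 N·m clockwise.
An unknown mass m at 6.105 m has arm 2.725 m; its moment is m·g·2.725 counterclockwise.
Στ = 0 ⇒ m × 10 × 2.725 = 186.6 ⇒ m = 186.6 / (10 × 2.725) = 6.85 kg.

m ≈ 6.85 kg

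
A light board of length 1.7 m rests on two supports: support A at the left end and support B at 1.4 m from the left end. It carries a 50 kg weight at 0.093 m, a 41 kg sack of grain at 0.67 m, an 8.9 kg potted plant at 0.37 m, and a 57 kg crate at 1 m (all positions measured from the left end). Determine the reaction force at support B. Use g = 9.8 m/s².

About support A:
Weight: 50 × 9.8 = 490 N down at 0.093 m → arm 0.093 m, τ = 490 × 0.093 = 45.57 N·m clockwise.
Sack of grain: 41 × 9.8 = 401.8 N down at 0.67 m → arm 0.67 m, τ = 401.8 × 0.67 = 269.2 N·m clockwise.
Potted plant: 8.9 × 9.8 = 87.22 N down at 0.37 m → arm 0.37 m, τ = 87.22 × 0.37 = 32.27 N·m clockwise.
Crate: 57 × 9.8 = 558.6 N down at 1 m → arm 1 m, τ = 558.6 × 1 = 558.6 N·m clockwise.
Net load moment about support A = 905.6 N·m clockwise.
Reaction R at support B is upward at 1.4 m, arm 1.4 m → moment R × 1.4 counterclockwise.
Balancing moments: R × 1.4 = 905.6, giving R = 647 N.

R_B ≈ 647 N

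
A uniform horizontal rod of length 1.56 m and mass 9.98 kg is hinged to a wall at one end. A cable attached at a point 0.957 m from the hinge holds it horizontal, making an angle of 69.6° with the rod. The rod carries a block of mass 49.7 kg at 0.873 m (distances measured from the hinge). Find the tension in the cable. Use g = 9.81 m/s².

T ≈ 560 N

Taking torques about the hinge:
Beam weight: 9.98 × 9.81 = 97.9 N down at 0.78 m → arm 0.78 m, τ = 97.9 × 0.78 = 76.36 N·m clockwise.
Block: 49.7 × 9.81 = 487.6 N down at 0.873 m → arm 0.873 m, τ = 487.6 × 0.873 = 425.7 N·m clockwise.
Total clockwise load moment = 502.1 N·m.
The cable tension T acts at 0.957 m; only its component perpendicular to the rod, T sinθ, produces torque. sin 69.6° = 0.9373.
Setting net torque to zero: T × 0.957 × 0.9373 = 502.1 → T = 502.1 / 0.897 = 560 N.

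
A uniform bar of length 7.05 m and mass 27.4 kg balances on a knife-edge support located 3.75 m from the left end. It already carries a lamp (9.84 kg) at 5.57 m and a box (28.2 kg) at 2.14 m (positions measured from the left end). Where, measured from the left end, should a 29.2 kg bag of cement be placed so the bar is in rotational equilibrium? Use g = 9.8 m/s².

Take moments about the knife-edge support (at 3.75 m from the left end).
Beam weight: 27.4 × 9.8 = 268.5 N down at 3.525 m → arm 0.225 m, τ = 268.5 × 0.225 = 60.41 N·m counterclockwise.
Lamp: 9.84 × 9.8 = 96.43 N down at 5.57 m → arm 1.82 m, τ = 96.43 × 1.82 = 175.5 N·m clockwise.
Box: 28.2 × 9.8 = 276.4 N down at 2.14 m → arm 1.61 m, τ = 276.4 × 1.61 = 445 N·m counterclockwise.
Net moment of existing loads = 329.9 N·m counterclockwise.
The bag of cement weighs 29.2 × 9.8 = 286.2 N and must supply an equal clockwise moment, so its lever arm about the knife-edge support is 329.9 / 286.2 = 1.15 m.
That puts it at 3.75 + 1.15 = 4.9 m from the left end.

x ≈ 4.9 m from the left end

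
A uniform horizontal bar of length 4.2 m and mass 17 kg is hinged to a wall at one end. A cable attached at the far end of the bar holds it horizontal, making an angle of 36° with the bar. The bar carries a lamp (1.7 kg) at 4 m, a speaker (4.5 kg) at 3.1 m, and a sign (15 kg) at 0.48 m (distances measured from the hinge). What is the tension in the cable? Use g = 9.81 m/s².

Take moments about the hinge.
Beam weight: 17 × 9.81 = 166.8 N down at 2.1 m → arm 2.1 m, τ = 166.8 × 2.1 = 350.3 N·m clockwise.
Lamp: 1.7 × 9.81 = 16.68 N down at 4 m → arm 4 m, τ = 16.68 × 4 = 66.72 N·m clockwise.
Speaker: 4.5 × 9.81 = 44.15 N down at 3.1 m → arm 3.1 m, τ = 44.15 × 3.1 = 136.9 N·m clockwise.
Sign: 15 × 9.81 = 147.2 N down at 0.48 m → arm 0.48 m, τ = 147.2 × 0.48 = 70.66 N·m clockwise.
Total clockwise load moment = 624.6 N·m.
The cable tension T acts at 4.2 m; only its component perpendicular to the bar, T sinθ, produces torque. sin 36° = 0.5878.
Balancing moments: T × 4.2 × 0.5878 = 624.6, giving T = 624.6 / 2.469 = 253 N.

T ≈ 253 N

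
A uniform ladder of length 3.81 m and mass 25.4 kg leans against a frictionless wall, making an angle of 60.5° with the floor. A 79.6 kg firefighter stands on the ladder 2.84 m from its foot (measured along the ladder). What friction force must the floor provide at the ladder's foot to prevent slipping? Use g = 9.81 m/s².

Sum moments about the foot of the ladder (the floor normal and friction both act there and drop out).
Ladder weight 25.4×9.81 = 249.2 N acts at 1.905 m along the ladder; its horizontal arm is 1.905·cos60.5° = 0.9381 m → τ = 233.8 N·m clockwise.
Firefighter: 79.6×9.81 = 780.9 N at 2.84 m → arm 1.398 m → τ = 1092 N·m clockwise.
Wall normal N acts horizontally at the top; its moment arm is the height L sinθ = 3.81·sin60.5° = 3.316 m, counterclockwise.
For rotational equilibrium, N × 3.316 = 1326, so N = 400 N.
ΣFx = 0: friction at the foot balances the wall's push, so f = N_wall = 400 N.

f ≈ 400 N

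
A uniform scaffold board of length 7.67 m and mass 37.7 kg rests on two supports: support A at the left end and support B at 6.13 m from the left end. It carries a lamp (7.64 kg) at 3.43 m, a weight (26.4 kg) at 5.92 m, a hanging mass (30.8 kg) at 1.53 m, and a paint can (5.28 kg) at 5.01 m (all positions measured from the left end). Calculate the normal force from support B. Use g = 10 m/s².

Sum moments about support A (its reaction then has zero moment arm).
Beam weight: 37.7 × 10 = 377 N down at 3.835 m → arm 3.835 m, τ = 377 × 3.835 = 1446 N·m clockwise.
Lamp: 7.64 × 10 = 76.4 N down at 3.43 m → arm 3.43 m, τ = 76.4 × 3.43 = 262.1 N·m clockwise.
Weight: 26.4 × 10 = 264 N down at 5.92 m → arm 5.92 m, τ = 264 × 5.92 = 1563 N·m clockwise.
Hanging mass: 30.8 × 10 = 308 N down at 1.53 m → arm 1.53 m, τ = 308 × 1.53 = 471.2 N·m clockwise.
Paint can: 5.28 × 10 = 52.8 N down at 5.01 m → arm 5.01 m, τ = 52.8 × 5.01 = 264.5 N·m clockwise.
Net load moment about support A = 4007 N·m clockwise.
Reaction R at support B is upward at 6.13 m, arm 6.13 m → moment R × 6.13 counterclockwise.
Στ = 0 ⇒ R × 6.13 = 4007 ⇒ R = 654 N.

R_B ≈ 654 N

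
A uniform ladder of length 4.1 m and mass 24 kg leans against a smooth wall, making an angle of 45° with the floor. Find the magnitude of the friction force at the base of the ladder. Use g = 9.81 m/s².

f ≈ 118 N

Taking torques about the foot of the ladder:
Ladder weight 24×9.81 = 235.4 N acts at 2.05 m along the ladder; its horizontal arm is 2.05·cos45° = 1.45 m → τ = 341.3 N·m clockwise.
Wall normal N acts horizontally at the top; its moment arm is the height L sinθ = 4.1·sin45° = 2.899 m, counterclockwise.
Balancing moments: N × 2.899 = 341.3, giving N = 118 N.
ΣFx = 0: friction at the foot balances the wall's push, so f = N_wall = 118 N.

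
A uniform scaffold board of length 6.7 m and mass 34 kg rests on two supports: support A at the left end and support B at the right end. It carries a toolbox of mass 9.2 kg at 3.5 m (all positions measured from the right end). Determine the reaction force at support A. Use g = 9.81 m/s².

R_A ≈ 214 N

About support B:
Beam weight: 34 × 9.81 = 333.5 N down at 3.35 m → arm 3.35 m, τ = 333.5 × 3.35 = 1117 N·m counterclockwise.
Toolbox: 9.2 × 9.81 = 90.25 N down at 3.5 m → arm 3.5 m, τ = 90.25 × 3.5 = 315.9 N·m counterclockwise.
Net load moment about support B = 1433 N·m counterclockwise.
Reaction R at support A is upward at 6.7 m, arm 6.7 m → moment R × 6.7 clockwise.
For rotational equilibrium, R × 6.7 = 1433, so R = 214 N.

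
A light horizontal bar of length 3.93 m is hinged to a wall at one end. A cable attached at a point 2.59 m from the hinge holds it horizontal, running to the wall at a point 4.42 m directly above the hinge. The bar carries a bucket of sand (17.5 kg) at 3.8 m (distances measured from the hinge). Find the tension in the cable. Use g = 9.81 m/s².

T ≈ 292 N

Sum moments about the hinge (the unknown hinge reaction has zero arm there).
Bucket of sand: 17.5 × 9.81 = 171.7 N down at 3.8 m → arm 3.8 m, τ = 171.7 × 3.8 = 652.5 N·m clockwise.
Total clockwise load moment = 652.5 N·m.
The cable tension T acts at 2.59 m; only its component perpendicular to the bar, T sinθ, produces torque. sinθ = h/√(h²+d²) = 4.42/√(4.42²+2.59²) = 0.8628.
For rotational equilibrium, T × 2.59 × 0.8628 = 652.5, so T = 652.5 / 2.235 = 292 N.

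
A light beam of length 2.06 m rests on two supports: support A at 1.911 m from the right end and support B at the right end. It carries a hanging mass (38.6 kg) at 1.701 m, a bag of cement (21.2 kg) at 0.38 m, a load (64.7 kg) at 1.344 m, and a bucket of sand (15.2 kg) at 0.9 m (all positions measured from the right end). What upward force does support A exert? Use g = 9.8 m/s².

Choose support B as the axis so its reaction then has zero moment arm.
Hanging mass: 38.6 × 9.8 = 378.3 N down at 1.701 m → arm 1.701 m, τ = 378.3 × 1.701 = 643.5 N·m counterclockwise.
Bag of cement: 21.2 × 9.8 = 207.8 N down at 0.38 m → arm 0.38 m, τ = 207.8 × 0.38 = 78.96 N·m counterclockwise.
Load: 64.7 × 9.8 = 634.1 N down at 1.344 m → arm 1.344 m, τ = 634.1 × 1.344 = 852.2 N·m counterclockwise.
Bucket of sand: 15.2 × 9.8 = 149 N down at 0.9 m → arm 0.9 m, τ = 149 × 0.9 = 134.1 N·m counterclockwise.
Net load moment about support B = 1709 N·m counterclockwise.
Reaction R at support A is upward at 1.911 m, arm 1.911 m → moment R × 1.911 clockwise.
Στ = 0 ⇒ R × 1.911 = 1709 ⇒ R = 894 N.

R_A ≈ 894 N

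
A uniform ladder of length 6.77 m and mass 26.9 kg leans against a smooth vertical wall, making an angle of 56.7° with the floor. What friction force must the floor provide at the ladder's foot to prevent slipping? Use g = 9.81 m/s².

Take moments about the foot of the ladder.
Ladder weight 26.9×9.81 = 263.9 N acts at 3.385 m along the ladder; its horizontal arm is 3.385·cos56.7° = 1.858 m → τ = 490.3 N·m clockwise.
Wall normal N acts horizontally at the top; its moment arm is the height L sinθ = 6.77·sin56.7° = 5.658 m, counterclockwise.
Στ = 0 ⇒ N × 5.658 = 490.3 ⇒ N = 86.7 N.
ΣFx = 0: friction at the foot balances the wall's push, so f = N_wall = 86.7 N.

f ≈ 86.7 N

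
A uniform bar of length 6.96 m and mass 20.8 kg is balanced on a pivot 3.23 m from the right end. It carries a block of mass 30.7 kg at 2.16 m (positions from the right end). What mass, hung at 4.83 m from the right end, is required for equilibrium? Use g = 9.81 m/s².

m ≈ 17.3 kg

Taking torques about the pivot (at 3.23 m from the right end):
Beam weight: 20.8 × 9.81 = 204 N down at 3.48 m → arm 0.25 m, τ = 204 × 0.25 = 51 N·m counterclockwise.
Block: 30.7 × 9.81 = 301.2 N down at 2.16 m → arm 1.07 m, τ = 301.2 × 1.07 = 322.3 N·m clockwise.
Net moment of known loads = 271.3 N·m clockwise.
An unknown mass m at 4.83 m has arm 1.6 m; its moment is m·g·1.6 counterclockwise.
Setting net torque to zero: m × 9.81 × 1.6 = 271.3 → m = 271.3 / (9.81 × 1.6) = 17.3 kg.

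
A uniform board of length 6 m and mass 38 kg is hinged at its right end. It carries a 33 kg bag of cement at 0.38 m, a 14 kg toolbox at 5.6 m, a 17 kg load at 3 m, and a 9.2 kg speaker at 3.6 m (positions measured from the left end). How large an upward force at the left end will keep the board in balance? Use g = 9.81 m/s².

Choose the right end as the axis so the unknown pivot reaction has zero arm there.
Beam weight: 38 × 9.81 = 372.8 N down at 3 m → arm 3 m, τ = 372.8 × 3 = 1118 N·m counterclockwise.
Bag of cement: 33 × 9.81 = 323.7 N down at 0.38 m → arm 5.62 m, τ = 323.7 × 5.62 = 1819 N·m counterclockwise.
Toolbox: 14 × 9.81 = 137.3 N down at 5.6 m → arm 0.4 m, τ = 137.3 × 0.4 = 54.92 N·m counterclockwise.
Load: 17 × 9.81 = 166.8 N down at 3 m → arm 3 m, τ = 166.8 × 3 = 500.4 N·m counterclockwise.
Speaker: 9.2 × 9.81 = 90.25 N down at 3.6 m → arm 2.4 m, τ = 90.25 × 2.4 = 216.6 N·m counterclockwise.
Net moment of the loads = 3709 N·m counterclockwise.
The upward force F acts at the left end, arm 6 m, giving F × 6 clockwise.
Στ = 0 ⇒ F × 6 = 3709 ⇒ F = 3709 / 6 = 618 N.

F ≈ 618 N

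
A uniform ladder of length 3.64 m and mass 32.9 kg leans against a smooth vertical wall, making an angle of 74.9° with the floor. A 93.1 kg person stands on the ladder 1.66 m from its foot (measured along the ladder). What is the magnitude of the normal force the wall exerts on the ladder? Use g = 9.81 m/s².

Sum moments about the foot of the ladder (the floor normal and friction both act there and drop out).
Ladder weight 32.9×9.81 = 322.7 N acts at 1.82 m along the ladder; its horizontal arm is 1.82·cos74.9° = 0.4741 m → τ = 153 N·m clockwise.
Person: 93.1×9.81 = 913.3 N at 1.66 m → arm 0.4324 m → τ = 394.9 N·m clockwise.
Wall normal N acts horizontally at the top; its moment arm is the height L sinθ = 3.64·sin74.9° = 3.514 m, counterclockwise.
Balancing moments: N × 3.514 = 547.9, giving N = 156 N.

N_wall ≈ 156 N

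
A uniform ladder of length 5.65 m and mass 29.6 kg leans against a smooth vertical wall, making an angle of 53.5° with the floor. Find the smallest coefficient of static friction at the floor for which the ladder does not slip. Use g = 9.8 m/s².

μ_min ≈ 0.37

Choose the foot of the ladder as the axis so the floor normal and friction both act there and drop out.
Ladder weight 29.6×9.8 = 290.1 N acts at 2.825 m along the ladder; its horizontal arm is 2.825·cos53.5° = 1.68 m → τ = 487.4 N·m clockwise.
Wall normal N acts horizontally at the top; its moment arm is the height L sinθ = 5.65·sin53.5° = 4.542 m, counterclockwise.
For rotational equilibrium, N × 4.542 = 487.4, so N = 107.3 N.
ΣFx = 0 ⇒ f = N_wall = 107.3 N. ΣFy = 0 ⇒ N_floor = 290.1 N.
μ_min = f / N_floor = 107.3 / 290.1 = 0.37.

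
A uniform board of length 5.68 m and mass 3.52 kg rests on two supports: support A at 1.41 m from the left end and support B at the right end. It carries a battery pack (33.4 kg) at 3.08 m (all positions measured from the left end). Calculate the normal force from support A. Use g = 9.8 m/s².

R_A ≈ 222 N

Take moments about support B.
Beam weight: 3.52 × 9.8 = 34.5 N down at 2.84 m → arm 2.84 m, τ = 34.5 × 2.84 = 97.98 N·m counterclockwise.
Battery pack: 33.4 × 9.8 = 327.3 N down at 3.08 m → arm 2.6 m, τ = 327.3 × 2.6 = 851 N·m counterclockwise.
Net load moment about support B = 949 N·m counterclockwise.
Reaction R at support A is upward at 1.41 m, arm 4.27 m → moment R × 4.27 clockwise.
Στ = 0 ⇒ R × 4.27 = 949 ⇒ R = 222 N.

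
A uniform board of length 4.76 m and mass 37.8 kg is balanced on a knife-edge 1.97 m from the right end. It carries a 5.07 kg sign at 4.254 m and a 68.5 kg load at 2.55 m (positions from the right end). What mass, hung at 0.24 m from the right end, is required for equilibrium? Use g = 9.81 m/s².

m ≈ 38.6 kg

Sum moments about the knife-edge (at 1.97 m from the right end) (the support reaction has zero arm there).
Beam weight: 37.8 × 9.81 = 370.8 N down at 2.38 m → arm 0.41 m, τ = 370.8 × 0.41 = 152 N·m counterclockwise.
Sign: 5.07 × 9.81 = 49.74 N down at 4.254 m → arm 2.284 m, τ = 49.74 × 2.284 = 113.6 N·m counterclockwise.
Load: 68.5 × 9.81 = 672 N down at 2.55 m → arm 0.58 m, τ = 672 × 0.58 = 389.8 N·m counterclockwise.
Net moment of known loads = 655.4 N·m counterclockwise.
An unknown mass m at 0.24 m has arm 1.73 m; its moment is m·g·1.73 clockwise.
Στ = 0 ⇒ m × 9.81 × 1.73 = 655.4 ⇒ m = 655.4 / (9.81 × 1.73) = 38.6 kg.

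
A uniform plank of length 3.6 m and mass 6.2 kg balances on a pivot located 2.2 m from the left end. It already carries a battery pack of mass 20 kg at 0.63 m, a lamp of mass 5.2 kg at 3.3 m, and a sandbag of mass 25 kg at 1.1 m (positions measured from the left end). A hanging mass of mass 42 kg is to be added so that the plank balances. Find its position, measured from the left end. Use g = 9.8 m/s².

x ≈ 3.53 m from the left end

Take moments about the pivot (at 2.2 m from the left end).
Beam weight: 6.2 × 9.8 = 60.76 N down at 1.8 m → arm 0.4 m, τ = 60.76 × 0.4 = 24.3 N·m counterclockwise.
Battery pack: 20 × 9.8 = 196 N down at 0.63 m → arm 1.57 m, τ = 196 × 1.57 = 307.7 N·m counterclockwise.
Lamp: 5.2 × 9.8 = 50.96 N down at 3.3 m → arm 1.1 m, τ = 50.96 × 1.1 = 56.06 N·m clockwise.
Sandbag: 25 × 9.8 = 245 N down at 1.1 m → arm 1.1 m, τ = 245 × 1.1 = 269.5 N·m counterclockwise.
Net moment of existing loads = 545.4 N·m counterclockwise.
The hanging mass weighs 42 × 9.8 = 411.6 N and must supply an equal clockwise moment, so its lever arm about the pivot is 545.4 / 411.6 = 1.33 m.
That puts it at 2.2 + 1.33 = 3.53 m from the left end.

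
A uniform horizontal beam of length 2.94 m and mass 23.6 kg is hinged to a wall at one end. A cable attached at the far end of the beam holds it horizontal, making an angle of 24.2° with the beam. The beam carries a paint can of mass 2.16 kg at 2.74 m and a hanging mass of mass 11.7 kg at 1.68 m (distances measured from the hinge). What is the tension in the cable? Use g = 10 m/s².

T ≈ 500 N

About the hinge:
Beam weight: 23.6 × 10 = 236 N down at 1.47 m → arm 1.47 m, τ = 236 × 1.47 = 346.9 N·m clockwise.
Paint can: 2.16 × 10 = 21.6 N down at 2.74 m → arm 2.74 m, τ = 21.6 × 2.74 = 59.18 N·m clockwise.
Hanging mass: 11.7 × 10 = 117 N down at 1.68 m → arm 1.68 m, τ = 117 × 1.68 = 196.6 N·m clockwise.
Total clockwise load moment = 602.7 N·m.
The cable tension T acts at 2.94 m; only its component perpendicular to the beam, T sinθ, produces torque. sin 24.2° = 0.4099.
Στ = 0 ⇒ T × 2.94 × 0.4099 = 602.7 ⇒ T = 602.7 / 1.205 = 500 N.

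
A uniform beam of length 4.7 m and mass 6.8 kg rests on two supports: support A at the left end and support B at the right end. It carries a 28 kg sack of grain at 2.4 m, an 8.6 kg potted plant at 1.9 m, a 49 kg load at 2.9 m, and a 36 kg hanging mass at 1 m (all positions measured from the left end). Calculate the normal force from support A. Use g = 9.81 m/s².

R_A ≈ 680 N

Take moments about support B.
Beam weight: 6.8 × 9.81 = 66.71 N down at 2.35 m → arm 2.35 m, τ = 66.71 × 2.35 = 156.8 N·m counterclockwise.
Sack of grain: 28 × 9.81 = 274.7 N down at 2.4 m → arm 2.3 m, τ = 274.7 × 2.3 = 631.8 N·m counterclockwise.
Potted plant: 8.6 × 9.81 = 84.37 N down at 1.9 m → arm 2.8 m, τ = 84.37 × 2.8 = 236.2 N·m counterclockwise.
Load: 49 × 9.81 = 480.7 N down at 2.9 m → arm 1.8 m, τ = 480.7 × 1.8 = 865.3 N·m counterclockwise.
Hanging mass: 36 × 9.81 = 353.2 N down at 1 m → arm 3.7 m, τ = 353.2 × 3.7 = 1307 N·m counterclockwise.
Net load moment about support B = 3197 N·m counterclockwise.
Reaction R at support A is upward at 0 m, arm 4.7 m → moment R × 4.7 clockwise.
Στ = 0 ⇒ R × 4.7 = 3197 ⇒ R = 680 N.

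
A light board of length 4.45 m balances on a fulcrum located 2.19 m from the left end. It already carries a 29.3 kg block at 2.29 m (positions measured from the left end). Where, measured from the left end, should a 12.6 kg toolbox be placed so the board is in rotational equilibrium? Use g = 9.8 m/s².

x ≈ 1.96 m from the left end

About the fulcrum (at 2.19 m from the left end):
Block: 29.3 × 9.8 = 287.1 N down at 2.29 m → arm 0.1 m, τ = 287.1 × 0.1 = 28.71 N·m clockwise.
Net moment of existing loads = 28.71 N·m clockwise.
The toolbox weighs 12.6 × 9.8 = 123.5 N and must supply an equal counterclockwise moment, so its lever arm about the fulcrum is 28.71 / 123.5 = 0.232 m.
That puts it at 2.19 − 0.232 = 1.96 m from the left end.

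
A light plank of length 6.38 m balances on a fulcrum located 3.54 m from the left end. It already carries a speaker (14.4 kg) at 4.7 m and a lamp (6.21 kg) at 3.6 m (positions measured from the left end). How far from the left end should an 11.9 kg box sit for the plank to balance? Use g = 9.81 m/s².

Take moments about the fulcrum (at 3.54 m from the left end).
Speaker: 14.4 × 9.81 = 141.3 N down at 4.7 m → arm 1.16 m, τ = 141.3 × 1.16 = 163.9 N·m clockwise.
Lamp: 6.21 × 9.81 = 60.92 N down at 3.6 m → arm 0.06 m, τ = 60.92 × 0.06 = 3.655 N·m clockwise.
Net moment of existing loads = 167.6 N·m clockwise.
The box weighs 11.9 × 9.81 = 116.7 N and must supply an equal counterclockwise moment, so its lever arm about the fulcrum is 167.6 / 116.7 = 1.44 m.
That puts it at 3.54 − 1.44 = 2.1 m from the left end.

x ≈ 2.1 m from the left end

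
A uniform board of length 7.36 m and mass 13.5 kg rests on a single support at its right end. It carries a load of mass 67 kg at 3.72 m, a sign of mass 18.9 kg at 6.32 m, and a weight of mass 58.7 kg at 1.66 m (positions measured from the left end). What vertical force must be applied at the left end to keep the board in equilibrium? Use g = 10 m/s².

Taking torques about the right end:
Beam weight: 13.5 × 10 = 135 N down at 3.68 m → arm 3.68 m, τ = 135 × 3.68 = 496.8 N·m counterclockwise.
Load: 67 × 10 = 670 N down at 3.72 m → arm 3.64 m, τ = 670 × 3.64 = 2439 N·m counterclockwise.
Sign: 18.9 × 10 = 189 N down at 6.32 m → arm 1.04 m, τ = 189 × 1.04 = 196.6 N·m counterclockwise.
Weight: 58.7 × 10 = 587 N down at 1.66 m → arm 5.7 m, τ = 587 × 5.7 = 3346 N·m counterclockwise.
Net moment of the loads = 6478 N·m counterclockwise.
The upward force F acts at the left end, arm 7.36 m, giving F × 7.36 clockwise.
Setting net torque to zero: F × 7.36 = 6478 → F = 6478 / 7.36 = 880 N.

F ≈ 880 N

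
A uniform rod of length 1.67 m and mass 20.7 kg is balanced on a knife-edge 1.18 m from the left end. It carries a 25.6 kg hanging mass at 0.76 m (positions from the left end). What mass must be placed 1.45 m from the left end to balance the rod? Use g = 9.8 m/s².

Take moments about the knife-edge (at 1.18 m from the left end).
Beam weight: 20.7 × 9.8 = 202.9 N down at 0.835 m → arm 0.345 m, τ = 202.9 × 0.345 = 70 N·m counterclockwise.
Hanging mass: 25.6 × 9.8 = 250.9 N down at 0.76 m → arm 0.42 m, τ = 250.9 × 0.42 = 105.4 N·m counterclockwise.
Net moment of known loads = 175.4 N·m counterclockwise.
An unknown mass m at 1.45 m has arm 0.27 m; its moment is m·g·0.27 clockwise.
Στ = 0 ⇒ m × 9.8 × 0.27 = 175.4 ⇒ m = 175.4 / (9.8 × 0.27) = 66.3 kg.

m ≈ 66.3 kg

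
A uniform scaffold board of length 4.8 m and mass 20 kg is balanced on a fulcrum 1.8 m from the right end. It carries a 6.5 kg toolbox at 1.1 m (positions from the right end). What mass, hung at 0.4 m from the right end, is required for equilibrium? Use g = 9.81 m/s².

Taking torques about the fulcrum (at 1.8 m from the right end):
Beam weight: 20 × 9.81 = 196.2 N down at 2.4 m → arm 0.6 m, τ = 196.2 × 0.6 = 117.7 N·m counterclockwise.
Toolbox: 6.5 × 9.81 = 63.77 N down at 1.1 m → arm 0.7 m, τ = 63.77 × 0.7 = 44.64 N·m clockwise.
Net moment of known loads = 73.06 N·m counterclockwise.
An unknown mass m at 0.4 m has arm 1.4 m; its moment is m·g·1.4 clockwise.
Στ = 0 ⇒ m × 9.81 × 1.4 = 73.06 ⇒ m = 73.06 / (9.81 × 1.4) = 5.32 kg.

m ≈ 5.32 kg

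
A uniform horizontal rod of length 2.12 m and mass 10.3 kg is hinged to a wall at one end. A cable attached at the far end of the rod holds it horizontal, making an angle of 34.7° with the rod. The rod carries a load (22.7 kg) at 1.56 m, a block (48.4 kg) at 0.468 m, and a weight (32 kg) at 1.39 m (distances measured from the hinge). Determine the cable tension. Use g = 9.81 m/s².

T ≈ 922 N

Take moments about the hinge.
Beam weight: 10.3 × 9.81 = 101 N down at 1.06 m → arm 1.06 m, τ = 101 × 1.06 = 107.1 N·m clockwise.
Load: 22.7 × 9.81 = 222.7 N down at 1.56 m → arm 1.56 m, τ = 222.7 × 1.56 = 347.4 N·m clockwise.
Block: 48.4 × 9.81 = 474.8 N down at 0.468 m → arm 0.468 m, τ = 474.8 × 0.468 = 222.2 N·m clockwise.
Weight: 32 × 9.81 = 313.9 N down at 1.39 m → arm 1.39 m, τ = 313.9 × 1.39 = 436.3 N·m clockwise.
Total clockwise load moment = 1113 N·m.
The cable tension T acts at 2.12 m; only its component perpendicular to the rod, T sinθ, produces torque. sin 34.7° = 0.5693.
Balancing moments: T × 2.12 × 0.5693 = 1113, giving T = 1113 / 1.207 = 922 N.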